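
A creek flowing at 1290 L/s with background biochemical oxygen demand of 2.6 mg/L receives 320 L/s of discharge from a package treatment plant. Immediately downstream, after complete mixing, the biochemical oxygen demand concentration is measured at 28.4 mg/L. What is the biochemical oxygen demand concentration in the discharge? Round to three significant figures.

132 mg/L

Mass balance: 1290·2.600 + 320.0·Cₑ = 1610·28.40
→ Cₑ = (1610·28.40 − 1290·2.600) / 320.0 = 132.4 mg/L.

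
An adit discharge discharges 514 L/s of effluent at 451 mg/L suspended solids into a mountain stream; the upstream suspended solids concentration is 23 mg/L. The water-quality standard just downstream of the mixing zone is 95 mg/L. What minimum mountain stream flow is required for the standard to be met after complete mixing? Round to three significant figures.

Set C_mix = 95: (Q·23.00 + 514.0·451.0) / (Q + 514.0) = 95
→ Q = 514.0·(451.0 − 95)/(95 − 23.00) = 2541 L/s.

2540 L/s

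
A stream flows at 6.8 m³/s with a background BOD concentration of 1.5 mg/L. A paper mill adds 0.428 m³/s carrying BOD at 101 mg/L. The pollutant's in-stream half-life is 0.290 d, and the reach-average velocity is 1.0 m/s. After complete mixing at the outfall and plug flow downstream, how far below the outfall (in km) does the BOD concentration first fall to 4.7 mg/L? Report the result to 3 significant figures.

After mixing, C = (6.800·1.500 + 0.4280·101.0) / 7.228 = 53.43/7.228 = 7.392 mg/L.
Half-life 0.290 d → k = ln 2 / 0.290 = 2.390 d⁻¹.
Set 7.392·exp(−k·t) = 4.7 → t = ln(7.392/4.7)/k = 16370 s = 4.547 h.
Distance = v·t = 1.0·16370 = 16370 m = 16.37 km.

16.4 km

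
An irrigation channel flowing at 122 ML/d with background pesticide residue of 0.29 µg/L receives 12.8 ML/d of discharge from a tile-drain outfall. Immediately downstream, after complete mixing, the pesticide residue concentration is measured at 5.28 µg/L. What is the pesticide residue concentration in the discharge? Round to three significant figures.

Mass balance: 122.0·0.2900 + 12.80·Cₑ = 134.8·5.280
→ Cₑ = (134.8·5.280 − 122.0·0.2900) / 12.80 = 52.84 µg/L.

52.8 µg/L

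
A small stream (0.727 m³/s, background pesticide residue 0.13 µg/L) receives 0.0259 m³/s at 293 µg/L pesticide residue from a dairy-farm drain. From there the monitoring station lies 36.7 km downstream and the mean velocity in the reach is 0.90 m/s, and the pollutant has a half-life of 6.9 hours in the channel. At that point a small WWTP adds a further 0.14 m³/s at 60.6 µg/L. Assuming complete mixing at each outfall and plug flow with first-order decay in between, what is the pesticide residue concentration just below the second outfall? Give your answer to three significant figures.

Flow-weighted average: C = (0.7270·0.1300 + 0.02590·293.0) / 0.7529 = 7.683/0.7529 = 10.20 µg/L; combined flow 0.7529 m³/s.
Travel time t = 36.7·1000 / 0.90 = 40780 s = 11.33 h.
Half-life 6.9 h → k = ln 2 / 6.9 = 0.1005 h⁻¹ = 2.411 d⁻¹.
First-order decay: C = 10.20·exp(−k·t) = 10.20·0.3205 = 3.271 µg/L.
Second outfall: C = (0.7529·3.271 + 0.1400·60.60)/0.8929 = 12.26 µg/L.

12.3 µg/L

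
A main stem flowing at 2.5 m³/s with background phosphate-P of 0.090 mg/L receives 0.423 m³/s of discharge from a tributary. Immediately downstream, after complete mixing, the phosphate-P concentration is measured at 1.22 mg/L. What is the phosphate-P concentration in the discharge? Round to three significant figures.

Mass balance: 2.500·0.09000 + 0.4230·Cₑ = 2.923·1.220
→ Cₑ = (2.923·1.220 − 2.500·0.09000) / 0.4230 = 7.898 mg/L.

7.90 mg/L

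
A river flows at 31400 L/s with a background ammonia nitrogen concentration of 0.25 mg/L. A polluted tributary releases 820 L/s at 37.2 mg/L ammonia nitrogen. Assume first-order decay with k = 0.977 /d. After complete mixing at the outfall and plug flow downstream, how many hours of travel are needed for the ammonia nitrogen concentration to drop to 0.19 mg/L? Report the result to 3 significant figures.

45.1 h

After mixing, C = (31400·0.2500 + 820.0·37.20) / 32220 = 38350/32220 = 1.190 mg/L.
1.190·exp(−k·t) = 0.19 → t = ln(1.190/0.19)/k = 162300 s = 45.08 h.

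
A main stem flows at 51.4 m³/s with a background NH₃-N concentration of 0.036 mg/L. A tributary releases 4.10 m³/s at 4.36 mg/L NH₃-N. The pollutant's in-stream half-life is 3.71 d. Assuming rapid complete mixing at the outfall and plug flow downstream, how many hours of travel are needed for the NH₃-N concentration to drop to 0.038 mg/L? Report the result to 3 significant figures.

Conservation of mass: C = (51.40·0.03600 + 4.100·4.360) / 55.50 = 19.73/55.50 = 0.3554 mg/L.
Half-life 3.71 d → k = ln 2 / 3.71 = 0.1868 d⁻¹.
0.3554·exp(−k·t) = 0.038 → t = ln(0.3554/0.038)/k = 1034000 s = 287.2 h.

287 h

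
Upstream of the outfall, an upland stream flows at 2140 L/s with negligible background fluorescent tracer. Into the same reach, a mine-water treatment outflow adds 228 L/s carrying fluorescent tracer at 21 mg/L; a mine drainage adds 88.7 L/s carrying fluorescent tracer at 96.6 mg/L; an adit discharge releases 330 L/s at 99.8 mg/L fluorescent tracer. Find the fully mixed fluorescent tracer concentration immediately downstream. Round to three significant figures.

Mass balance: C = (2140·0 + 228.0·21.00 + 88.70·96.60 + 330.0·99.80) / 2787 = 46290/2787 = 16.61 mg/L.

16.6 mg/L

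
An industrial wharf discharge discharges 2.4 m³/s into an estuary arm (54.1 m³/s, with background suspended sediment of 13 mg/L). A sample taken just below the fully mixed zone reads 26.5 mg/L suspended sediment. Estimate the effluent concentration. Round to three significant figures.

Mass balance: 54.10·13.00 + 2.400·Cₑ = 56.50·26.50
→ Cₑ = (56.50·26.50 − 54.10·13.00) / 2.400 = 330.8 mg/L.

331 mg/L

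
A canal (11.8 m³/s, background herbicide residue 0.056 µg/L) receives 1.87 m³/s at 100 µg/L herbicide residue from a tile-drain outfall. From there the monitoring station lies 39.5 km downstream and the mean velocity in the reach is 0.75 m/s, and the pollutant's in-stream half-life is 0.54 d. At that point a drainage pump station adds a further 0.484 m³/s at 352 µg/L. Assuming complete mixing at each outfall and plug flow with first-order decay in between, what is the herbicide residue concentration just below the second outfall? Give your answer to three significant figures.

18.1 µg/L

Flow-weighted average: C = (11.80·0.05600 + 1.870·100.0) / 13.67 = 187.7/13.67 = 13.73 µg/L; combined flow 13.67 m³/s.
Travel time t = 39.5·1000 / 0.75 = 52670 s = 14.63 h.
Half-life 0.54 d → k = ln 2 / 0.54 = 1.284 d⁻¹.
First-order decay: C = 13.73·exp(−k·t) = 13.73·0.4573 = 6.278 µg/L.
Second outfall: C = (13.67·6.278 + 0.4840·352.0)/14.15 = 18.10 µg/L.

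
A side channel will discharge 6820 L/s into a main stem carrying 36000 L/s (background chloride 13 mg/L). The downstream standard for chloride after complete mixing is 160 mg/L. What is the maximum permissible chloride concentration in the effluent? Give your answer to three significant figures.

936 mg/L

At the limit, (Qr·Cr + Qe·Cₑ)/(Qr + Qe) = 160:
Cₑ = (42820·160 − 36000·13.00) / 6820 = 936.0 mg/L.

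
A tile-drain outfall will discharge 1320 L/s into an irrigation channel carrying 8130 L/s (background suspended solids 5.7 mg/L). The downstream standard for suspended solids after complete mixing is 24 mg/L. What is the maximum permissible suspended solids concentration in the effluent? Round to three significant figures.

137 mg/L

At the limit, (Qr·Cr + Qe·Cₑ)/(Qr + Qe) = 24:
Cₑ = (9450·24 − 8130·5.700) / 1320 = 136.7 mg/L.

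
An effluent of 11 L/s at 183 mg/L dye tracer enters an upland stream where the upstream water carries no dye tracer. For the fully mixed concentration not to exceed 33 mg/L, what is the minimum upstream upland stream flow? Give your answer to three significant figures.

50.0 L/s

Set C_mix = 33: (Q·0 + 11.00·183.0) / (Q + 11.00) = 33
→ Q = 11.00·(183.0 − 33)/(33 − 0) = 50.00 L/s.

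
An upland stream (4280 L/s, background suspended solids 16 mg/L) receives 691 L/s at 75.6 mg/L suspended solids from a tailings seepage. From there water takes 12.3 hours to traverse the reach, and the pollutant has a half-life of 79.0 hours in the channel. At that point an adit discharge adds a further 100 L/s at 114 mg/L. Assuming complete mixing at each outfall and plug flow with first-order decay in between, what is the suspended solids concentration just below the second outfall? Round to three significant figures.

Mixed concentration C = ΣQC/ΣQ = (4280·16.00 + 691.0·75.60) / 4971 = 120700/4971 = 24.28 mg/L; combined flow 4971 L/s.
Half-life 79.0 h → k = ln 2 / 79.0 = 0.008774 h⁻¹ = 0.2106 d⁻¹.
Applying C = C₀e^(−kt): 24.28 × 0.8977 = 21.80 mg/L.
At the second outfall, C = (4971·21.80 + 100.0·114.0) / (4971 + 100.0) = 23.62 mg/L.

23.6 mg/L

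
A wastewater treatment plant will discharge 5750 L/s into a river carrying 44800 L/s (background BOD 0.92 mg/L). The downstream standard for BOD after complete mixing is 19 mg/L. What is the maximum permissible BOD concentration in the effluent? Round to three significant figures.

At the limit, (Qr·Cr + Qe·Cₑ)/(Qr + Qe) = 19:
Cₑ = (50550·19 − 44800·0.9200) / 5750 = 159.9 mg/L.

160 mg/L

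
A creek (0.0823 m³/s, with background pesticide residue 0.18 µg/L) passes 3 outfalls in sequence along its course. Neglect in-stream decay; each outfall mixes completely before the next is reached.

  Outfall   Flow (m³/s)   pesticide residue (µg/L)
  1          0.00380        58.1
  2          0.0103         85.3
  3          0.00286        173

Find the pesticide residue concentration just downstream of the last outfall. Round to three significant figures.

16.2 µg/L

Outfall 1: combined Q = 0.08610 m³/s; C = (0.08230·0.1800 + 0.003800·58.10)/0.08610 = 2.736 µg/L.
Outfall 2: combined Q = 0.09640 m³/s; C = (0.08610·2.736 + 0.01030·85.30)/0.09640 = 11.56 µg/L.
Outfall 3: combined Q = 0.09926 m³/s; C = (0.09640·11.56 + 0.002860·173.0)/0.09926 = 16.21 µg/L.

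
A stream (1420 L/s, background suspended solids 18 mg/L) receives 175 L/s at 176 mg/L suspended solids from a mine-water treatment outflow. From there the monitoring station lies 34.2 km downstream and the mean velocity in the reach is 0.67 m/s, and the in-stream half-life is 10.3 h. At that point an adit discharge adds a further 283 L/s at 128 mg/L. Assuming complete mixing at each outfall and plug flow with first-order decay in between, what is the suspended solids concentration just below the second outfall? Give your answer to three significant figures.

Flow-weighted average: C = (1420·18.00 + 175.0·176.0) / 1595 = 56360/1595 = 35.34 mg/L; combined flow 1595 L/s.
Travel time t = 34.2·1000 / 0.67 = 51040 s = 14.18 h.
Half-life 10.3 h → k = ln 2 / 10.3 = 0.06730 h⁻¹ = 1.615 d⁻¹.
Decay over the reach: 35.34·exp(−kt) = 35.34·0.3851 = 13.61 mg/L.
At the second outfall, C = (1595·13.61 + 283.0·128.0) / (1595 + 283.0) = 30.85 mg/L.

30.8 mg/L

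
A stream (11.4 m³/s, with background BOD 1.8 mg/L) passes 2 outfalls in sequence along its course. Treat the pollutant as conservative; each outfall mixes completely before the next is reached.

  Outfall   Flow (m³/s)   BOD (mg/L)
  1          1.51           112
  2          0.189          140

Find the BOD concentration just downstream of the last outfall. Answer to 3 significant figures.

16.5 mg/L

Outfall 1: combined Q = 12.91 m³/s; C = (11.40·1.800 + 1.510·112.0)/12.91 = 14.69 mg/L.
Outfall 2: combined Q = 13.10 m³/s; C = (12.91·14.69 + 0.1890·140.0)/13.10 = 16.50 mg/L.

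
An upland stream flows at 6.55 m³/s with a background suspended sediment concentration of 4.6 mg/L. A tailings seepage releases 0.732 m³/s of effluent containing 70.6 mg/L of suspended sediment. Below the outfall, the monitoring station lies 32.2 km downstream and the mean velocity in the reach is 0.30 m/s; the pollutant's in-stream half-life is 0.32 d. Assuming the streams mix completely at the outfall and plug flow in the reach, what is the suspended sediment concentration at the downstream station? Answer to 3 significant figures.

0.762 mg/L

Mass balance: C = (6.550·4.600 + 0.7320·70.60) / 7.282 = 81.81/7.282 = 11.23 mg/L.
Travel time t = 32.2·1000 / 0.30 = 107300 s = 29.81 h.
Half-life 0.32 d → k = ln 2 / 0.32 = 2.166 d⁻¹.
After decay, C = 11.23 × e^(−kt) = 11.23 × 0.06782 = 0.7619 mg/L.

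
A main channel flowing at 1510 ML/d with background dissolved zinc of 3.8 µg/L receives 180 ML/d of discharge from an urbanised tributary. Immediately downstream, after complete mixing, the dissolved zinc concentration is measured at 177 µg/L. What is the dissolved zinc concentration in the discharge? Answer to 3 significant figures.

Mass balance: 1510·3.800 + 180.0·Cₑ = 1690·177.0
→ Cₑ = (1690·177.0 − 1510·3.800) / 180.0 = 1630 µg/L.

1630 µg/L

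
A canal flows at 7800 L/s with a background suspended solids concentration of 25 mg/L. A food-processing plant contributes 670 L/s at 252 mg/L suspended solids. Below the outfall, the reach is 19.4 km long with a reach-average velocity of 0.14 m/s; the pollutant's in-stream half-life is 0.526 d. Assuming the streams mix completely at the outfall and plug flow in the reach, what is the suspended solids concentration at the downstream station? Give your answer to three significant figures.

After mixing, C = (7800·25.00 + 670.0·252.0) / 8470 = 363800/8470 = 42.96 mg/L.
Travel time t = 19.4·1000 / 0.14 = 138600 s = 38.49 h.
Half-life 0.526 d → k = ln 2 / 0.526 = 1.318 d⁻¹.
Applying C = C₀e^(−kt): 42.96 × 0.1208 = 5.190 mg/L.

5.19 mg/L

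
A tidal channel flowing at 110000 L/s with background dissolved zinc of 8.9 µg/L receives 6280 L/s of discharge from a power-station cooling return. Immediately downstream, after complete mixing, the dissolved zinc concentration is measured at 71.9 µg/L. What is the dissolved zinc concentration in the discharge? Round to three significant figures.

1180 µg/L

Mass balance: 110000·8.900 + 6280·Cₑ = 116300·71.90
→ Cₑ = (116300·71.90 − 110000·8.900) / 6280 = 1175 µg/L.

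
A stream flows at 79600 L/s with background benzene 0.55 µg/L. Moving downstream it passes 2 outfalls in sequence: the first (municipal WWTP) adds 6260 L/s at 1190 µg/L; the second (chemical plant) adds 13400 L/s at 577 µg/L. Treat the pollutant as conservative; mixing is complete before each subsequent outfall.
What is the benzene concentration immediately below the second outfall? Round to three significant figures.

Below outfall 1: Q → 85860 L/s, C = (79600·0.5500 + 6260·1190)/85860 = 87.27 µg/L.
Below outfall 2: Q → 99260 L/s, C = (85860·87.27 + 13400·577.0)/99260 = 153.4 µg/L.

153 µg/L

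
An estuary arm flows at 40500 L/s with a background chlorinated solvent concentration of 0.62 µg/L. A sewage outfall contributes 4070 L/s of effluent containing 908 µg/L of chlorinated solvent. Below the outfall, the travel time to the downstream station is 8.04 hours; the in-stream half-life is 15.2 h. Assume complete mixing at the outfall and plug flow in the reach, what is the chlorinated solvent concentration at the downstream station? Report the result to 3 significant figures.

57.9 µg/L

Conservation of mass: C = (40500·0.6200 + 4070·908.0) / 44570 = 3721000/44570 = 83.48 µg/L.
Half-life 15.2 h → k = ln 2 / 15.2 = 0.04560 h⁻¹ = 1.094 d⁻¹.
Applying C = C₀e^(−kt): 83.48 × 0.6931 = 57.86 µg/L.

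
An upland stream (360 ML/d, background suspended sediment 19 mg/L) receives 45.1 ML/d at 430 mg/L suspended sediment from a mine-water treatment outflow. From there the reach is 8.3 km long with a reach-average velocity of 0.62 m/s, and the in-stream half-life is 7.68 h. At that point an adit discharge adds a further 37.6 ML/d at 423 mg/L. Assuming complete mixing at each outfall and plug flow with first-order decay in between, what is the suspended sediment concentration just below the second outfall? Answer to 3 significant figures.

78.3 mg/L

Flow-weighted average: C = (360.0·19.00 + 45.10·430.0) / 405.1 = 26230/405.1 = 64.76 mg/L; combined flow 405.1 ML/d.
Travel time t = 8.3·1000 / 0.62 = 13390 s = 3.719 h.
Half-life 7.68 h → k = ln 2 / 7.68 = 0.09025 h⁻¹ = 2.166 d⁻¹.
First-order decay: C = 64.76·exp(−k·t) = 64.76·0.7149 = 46.29 mg/L.
Second outfall: C = (405.1·46.29 + 37.60·423.0)/442.7 = 78.29 mg/L.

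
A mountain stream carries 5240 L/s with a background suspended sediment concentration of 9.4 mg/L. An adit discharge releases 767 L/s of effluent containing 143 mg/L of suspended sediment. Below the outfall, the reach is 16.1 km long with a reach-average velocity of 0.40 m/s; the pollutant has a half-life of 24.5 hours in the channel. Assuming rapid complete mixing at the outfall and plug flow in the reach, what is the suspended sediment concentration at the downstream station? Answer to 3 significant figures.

19.3 mg/L

Mixed concentration C = ΣQC/ΣQ = (5240·9.400 + 767.0·143.0) / 6007 = 158900/6007 = 26.46 mg/L.
Travel time t = 16.1·1000 / 0.40 = 40250 s = 11.18 h.
Half-life 24.5 h → k = ln 2 / 24.5 = 0.02829 h⁻¹ = 0.6790 d⁻¹.
Decay over the reach: 26.46·exp(−kt) = 26.46·0.7288 = 19.28 mg/L.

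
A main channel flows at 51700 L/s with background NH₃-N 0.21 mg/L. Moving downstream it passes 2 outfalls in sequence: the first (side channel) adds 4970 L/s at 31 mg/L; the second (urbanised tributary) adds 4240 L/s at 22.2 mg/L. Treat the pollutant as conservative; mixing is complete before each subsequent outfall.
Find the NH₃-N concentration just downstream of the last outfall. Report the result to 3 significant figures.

Outfall 1: combined Q = 56670 L/s; C = (51700·0.2100 + 4970·31.00)/56670 = 2.910 mg/L.
Outfall 2: combined Q = 60910 L/s; C = (56670·2.910 + 4240·22.20)/60910 = 4.253 mg/L.

4.25 mg/L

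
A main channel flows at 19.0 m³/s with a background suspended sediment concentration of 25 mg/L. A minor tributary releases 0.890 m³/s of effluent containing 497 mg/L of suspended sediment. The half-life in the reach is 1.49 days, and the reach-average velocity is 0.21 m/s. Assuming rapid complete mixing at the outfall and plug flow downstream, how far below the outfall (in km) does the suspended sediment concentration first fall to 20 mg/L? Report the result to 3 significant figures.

Flow-weighted average: C = (19.00·25.00 + 0.8900·497.0) / 19.89 = 917.3/19.89 = 46.12 mg/L.
Half-life 1.49 d → k = ln 2 / 1.49 = 0.4652 d⁻¹.
Set 46.12·exp(−k·t) = 20 → t = ln(46.12/20)/k = 155200 s = 43.11 h.
Distance = v·t = 0.21·155200 = 32590 m = 32.59 km.

32.6 km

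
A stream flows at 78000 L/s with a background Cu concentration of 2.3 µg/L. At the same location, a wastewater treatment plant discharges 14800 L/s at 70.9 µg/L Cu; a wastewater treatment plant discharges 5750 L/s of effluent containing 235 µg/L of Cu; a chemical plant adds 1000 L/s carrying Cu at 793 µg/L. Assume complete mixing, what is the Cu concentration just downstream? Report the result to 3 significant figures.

33.9 µg/L

Mass balance: C = (78000·2.300 + 14800·70.90 + 5750·235.0 + 1000·793.0) / 99550 = 3373000/99550 = 33.88 µg/L.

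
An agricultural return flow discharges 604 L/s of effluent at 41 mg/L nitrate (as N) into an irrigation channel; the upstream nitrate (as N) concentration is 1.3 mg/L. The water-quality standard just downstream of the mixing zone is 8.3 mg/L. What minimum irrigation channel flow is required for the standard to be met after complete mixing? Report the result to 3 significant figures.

2820 L/s

Set C_mix = 8.3: (Q·1.300 + 604.0·41.00) / (Q + 604.0) = 8.3
→ Q = 604.0·(41.00 − 8.3)/(8.3 − 1.300) = 2822 L/s.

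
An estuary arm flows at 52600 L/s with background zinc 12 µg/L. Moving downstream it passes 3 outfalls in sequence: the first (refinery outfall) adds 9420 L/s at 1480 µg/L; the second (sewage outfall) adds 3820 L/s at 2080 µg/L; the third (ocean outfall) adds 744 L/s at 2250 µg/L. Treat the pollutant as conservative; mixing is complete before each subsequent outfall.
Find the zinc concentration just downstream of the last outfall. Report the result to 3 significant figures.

363 µg/L

Below outfall 1: Q → 62020 L/s, C = (52600·12.00 + 9420·1480)/62020 = 235.0 µg/L.
Below outfall 2: Q → 65840 L/s, C = (62020·235.0 + 3820·2080)/65840 = 342.0 µg/L.
Below outfall 3: Q → 66580 L/s, C = (65840·342.0 + 744.0·2250)/66580 = 363.3 µg/L.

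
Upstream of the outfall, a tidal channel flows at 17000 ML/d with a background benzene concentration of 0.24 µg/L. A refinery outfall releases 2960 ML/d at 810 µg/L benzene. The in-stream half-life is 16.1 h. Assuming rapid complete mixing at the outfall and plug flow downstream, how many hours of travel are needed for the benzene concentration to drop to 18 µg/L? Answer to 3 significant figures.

44.1 h

Mixed concentration C = ΣQC/ΣQ = (17000·0.2400 + 2960·810.0) / 19960 = 2402000/19960 = 120.3 µg/L.
Half-life 16.1 h → k = ln 2 / 16.1 = 0.04305 h⁻¹ = 1.033 d⁻¹.
120.3·exp(−k·t) = 18 → t = ln(120.3/18)/k = 158900 s = 44.13 h.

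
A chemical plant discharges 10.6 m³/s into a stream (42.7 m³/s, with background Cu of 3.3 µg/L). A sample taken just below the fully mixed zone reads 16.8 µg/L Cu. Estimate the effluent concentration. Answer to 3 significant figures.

71.2 µg/L

Mass balance: 42.70·3.300 + 10.60·Cₑ = 53.30·16.80
→ Cₑ = (53.30·16.80 − 42.70·3.300) / 10.60 = 71.18 µg/L.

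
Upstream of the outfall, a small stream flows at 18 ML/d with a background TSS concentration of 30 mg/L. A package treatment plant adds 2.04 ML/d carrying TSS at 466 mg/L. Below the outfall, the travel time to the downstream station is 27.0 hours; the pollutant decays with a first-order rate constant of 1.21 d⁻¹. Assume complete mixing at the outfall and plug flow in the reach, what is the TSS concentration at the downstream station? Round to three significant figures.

19.1 mg/L

Mixed concentration C = ΣQC/ΣQ = (18.00·30.00 + 2.040·466.0) / 20.04 = 1491/20.04 = 74.38 mg/L.
After decay, C = 74.38 × e^(−kt) = 74.38 × 0.2563 = 19.07 mg/L.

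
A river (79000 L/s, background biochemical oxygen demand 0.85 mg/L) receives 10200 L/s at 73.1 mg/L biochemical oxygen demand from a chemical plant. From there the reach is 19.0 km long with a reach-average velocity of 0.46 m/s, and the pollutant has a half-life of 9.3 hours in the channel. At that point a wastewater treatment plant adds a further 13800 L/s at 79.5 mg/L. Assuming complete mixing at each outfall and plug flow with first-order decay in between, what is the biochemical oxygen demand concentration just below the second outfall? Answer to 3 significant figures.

Flow-weighted average: C = (79000·0.8500 + 10200·73.10) / 89200 = 812800/89200 = 9.112 mg/L; combined flow 89200 L/s.
Travel time t = 19.0·1000 / 0.46 = 41300 s = 11.47 h.
Half-life 9.3 h → k = ln 2 / 9.3 = 0.07453 h⁻¹ = 1.789 d⁻¹.
Applying C = C₀e^(−kt): 9.112 × 0.4252 = 3.875 mg/L.
At the second outfall, C = (89200·3.875 + 13800·79.50) / (89200 + 13800) = 14.01 mg/L.

14.0 mg/L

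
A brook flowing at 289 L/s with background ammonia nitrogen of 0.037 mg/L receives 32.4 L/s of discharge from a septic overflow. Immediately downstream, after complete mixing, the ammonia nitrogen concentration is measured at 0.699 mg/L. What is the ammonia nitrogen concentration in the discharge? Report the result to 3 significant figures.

6.60 mg/L

Mass balance: 289.0·0.03700 + 32.40·Cₑ = 321.4·0.6990
→ Cₑ = (321.4·0.6990 − 289.0·0.03700) / 32.40 = 6.604 mg/L.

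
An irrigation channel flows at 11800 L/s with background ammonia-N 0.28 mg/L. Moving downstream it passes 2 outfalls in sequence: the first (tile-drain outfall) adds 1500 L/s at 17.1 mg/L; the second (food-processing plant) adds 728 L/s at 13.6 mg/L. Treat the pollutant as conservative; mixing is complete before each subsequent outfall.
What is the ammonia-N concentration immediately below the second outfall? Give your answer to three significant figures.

2.77 mg/L

After outfall 1: Q = 11800 + 1500 = 13300 L/s; C = (11800·0.2800 + 1500·17.10)/13300 = 2.177 mg/L.
After outfall 2: Q = 13300 + 728.0 = 14030 L/s; C = (13300·2.177 + 728.0·13.60)/14030 = 2.770 mg/L.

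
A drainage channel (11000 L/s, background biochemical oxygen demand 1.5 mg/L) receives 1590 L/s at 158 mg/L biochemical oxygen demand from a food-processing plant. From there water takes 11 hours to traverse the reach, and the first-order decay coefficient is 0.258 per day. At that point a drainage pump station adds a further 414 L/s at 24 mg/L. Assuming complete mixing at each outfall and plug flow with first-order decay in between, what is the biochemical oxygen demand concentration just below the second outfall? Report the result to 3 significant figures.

After mixing, C = (11000·1.500 + 1590·158.0) / 12590 = 267700/12590 = 21.26 mg/L; combined flow 12590 L/s.
After decay, C = 21.26 × e^(−kt) = 21.26 × 0.8885 = 18.89 mg/L.
At the second outfall, C = (12590·18.89 + 414.0·24.00) / (12590 + 414.0) = 19.06 mg/L.

19.1 mg/L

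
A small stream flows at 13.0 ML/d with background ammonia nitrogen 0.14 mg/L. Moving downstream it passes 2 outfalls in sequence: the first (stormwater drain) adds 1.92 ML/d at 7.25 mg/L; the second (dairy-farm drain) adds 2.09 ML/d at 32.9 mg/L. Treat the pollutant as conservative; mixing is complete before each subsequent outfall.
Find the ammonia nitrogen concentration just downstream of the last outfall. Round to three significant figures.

4.97 mg/L

Below outfall 1: Q → 14.92 ML/d, C = (13.00·0.1400 + 1.920·7.250)/14.92 = 1.055 mg/L.
Below outfall 2: Q → 17.01 ML/d, C = (14.92·1.055 + 2.090·32.90)/17.01 = 4.968 mg/L.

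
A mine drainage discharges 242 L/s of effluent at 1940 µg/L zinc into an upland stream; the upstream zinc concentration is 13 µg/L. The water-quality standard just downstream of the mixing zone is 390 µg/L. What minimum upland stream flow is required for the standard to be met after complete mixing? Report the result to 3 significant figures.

Set C_mix = 390: (Q·13.00 + 242.0·1940) / (Q + 242.0) = 390
→ Q = 242.0·(1940 − 390)/(390 − 13.00) = 995.0 L/s.

995 L/s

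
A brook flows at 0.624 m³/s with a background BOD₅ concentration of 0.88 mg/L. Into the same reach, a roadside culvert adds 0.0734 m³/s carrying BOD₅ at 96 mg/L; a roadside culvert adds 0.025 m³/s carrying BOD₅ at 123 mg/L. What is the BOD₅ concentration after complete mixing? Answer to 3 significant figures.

Mass balance: C = (0.6240·0.8800 + 0.07340·96.00 + 0.02500·123.0) / 0.7224 = 10.67/0.7224 = 14.77 mg/L.

14.8 mg/L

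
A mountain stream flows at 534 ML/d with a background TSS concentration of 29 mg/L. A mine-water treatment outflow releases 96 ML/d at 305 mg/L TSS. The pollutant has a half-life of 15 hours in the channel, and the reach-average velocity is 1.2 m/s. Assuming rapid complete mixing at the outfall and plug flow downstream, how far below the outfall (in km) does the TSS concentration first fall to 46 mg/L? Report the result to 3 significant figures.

40.7 km

Mass balance: C = (534.0·29.00 + 96.00·305.0) / 630.0 = 44770/630.0 = 71.06 mg/L.
Half-life 15 h → k = ln 2 / 15 = 0.04621 h⁻¹ = 1.109 d⁻¹.
Set 71.06·exp(−k·t) = 46 → t = ln(71.06/46)/k = 33880 s = 9.410 h.
Distance = v·t = 1.2·33880 = 40650 m = 40.65 km.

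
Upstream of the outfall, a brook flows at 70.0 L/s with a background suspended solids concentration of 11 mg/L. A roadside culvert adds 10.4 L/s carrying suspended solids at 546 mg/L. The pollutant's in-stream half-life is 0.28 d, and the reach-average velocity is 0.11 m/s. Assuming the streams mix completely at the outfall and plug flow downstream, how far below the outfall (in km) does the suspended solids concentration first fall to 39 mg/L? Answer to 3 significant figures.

Flow-weighted average: C = (70.00·11.00 + 10.40·546.0) / 80.40 = 6448/80.40 = 80.20 mg/L.
Half-life 0.28 d → k = ln 2 / 0.28 = 2.476 d⁻¹.
Set 80.20·exp(−k·t) = 39 → t = ln(80.20/39)/k = 25160 s = 6.990 h.
Distance = v·t = 0.11·25160 = 2768 m = 2.768 km.

2.77 km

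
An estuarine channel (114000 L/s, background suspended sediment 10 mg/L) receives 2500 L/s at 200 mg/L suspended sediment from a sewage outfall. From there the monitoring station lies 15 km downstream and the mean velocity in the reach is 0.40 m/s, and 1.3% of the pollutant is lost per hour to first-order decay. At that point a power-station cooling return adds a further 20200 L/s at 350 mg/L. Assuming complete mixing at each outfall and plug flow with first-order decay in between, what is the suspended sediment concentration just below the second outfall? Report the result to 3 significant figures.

Mixed concentration C = ΣQC/ΣQ = (114000·10.00 + 2500·200.0) / 116500 = 1640000/116500 = 14.08 mg/L; combined flow 116500 L/s.
Travel time t = 15·1000 / 0.40 = 37500 s = 10.42 h.
1.3%/h lost → k = −ln(1 − 0.013) = 0.01309 h⁻¹.
After decay, C = 14.08 × e^(−kt) = 14.08 × 0.8726 = 12.28 mg/L.
At the second outfall, C = (116500·12.28 + 20200·350.0) / (116500 + 20200) = 62.19 mg/L.

62.2 mg/L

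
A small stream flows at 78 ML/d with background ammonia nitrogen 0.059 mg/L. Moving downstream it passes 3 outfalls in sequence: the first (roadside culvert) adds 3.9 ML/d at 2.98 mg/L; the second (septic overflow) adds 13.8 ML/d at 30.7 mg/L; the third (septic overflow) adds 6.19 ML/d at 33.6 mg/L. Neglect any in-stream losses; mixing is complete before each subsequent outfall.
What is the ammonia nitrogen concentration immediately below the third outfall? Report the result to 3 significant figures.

6.36 mg/L

After outfall 1: Q = 78.00 + 3.900 = 81.90 ML/d; C = (78.00·0.05900 + 3.900·2.980)/81.90 = 0.1981 mg/L.
After outfall 2: Q = 81.90 + 13.80 = 95.70 ML/d; C = (81.90·0.1981 + 13.80·30.70)/95.70 = 4.596 mg/L.
After outfall 3: Q = 95.70 + 6.190 = 101.9 ML/d; C = (95.70·4.596 + 6.190·33.60)/101.9 = 6.359 mg/L.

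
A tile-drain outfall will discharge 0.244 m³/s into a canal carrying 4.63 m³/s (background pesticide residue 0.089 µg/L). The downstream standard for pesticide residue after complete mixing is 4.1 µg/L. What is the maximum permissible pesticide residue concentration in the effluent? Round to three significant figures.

80.2 µg/L

At the limit, (Qr·Cr + Qe·Cₑ)/(Qr + Qe) = 4.1:
Cₑ = (4.874·4.1 − 4.630·0.08900) / 0.2440 = 80.21 µg/L.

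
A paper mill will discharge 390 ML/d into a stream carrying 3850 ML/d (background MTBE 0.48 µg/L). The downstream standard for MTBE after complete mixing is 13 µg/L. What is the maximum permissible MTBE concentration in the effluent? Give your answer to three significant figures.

At the limit, (Qr·Cr + Qe·Cₑ)/(Qr + Qe) = 13:
Cₑ = (4240·13 − 3850·0.4800) / 390.0 = 136.6 µg/L.

137 µg/L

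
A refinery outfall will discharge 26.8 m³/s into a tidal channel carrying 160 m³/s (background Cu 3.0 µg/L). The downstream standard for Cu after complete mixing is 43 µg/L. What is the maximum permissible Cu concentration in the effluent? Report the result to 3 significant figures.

282 µg/L

At the limit, (Qr·Cr + Qe·Cₑ)/(Qr + Qe) = 43:
Cₑ = (186.8·43 − 160.0·3.000) / 26.80 = 281.8 µg/L.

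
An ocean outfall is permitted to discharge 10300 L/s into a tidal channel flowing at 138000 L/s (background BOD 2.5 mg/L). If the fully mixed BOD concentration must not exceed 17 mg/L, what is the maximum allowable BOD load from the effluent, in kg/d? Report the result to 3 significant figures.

Mass balance at the limit: 138000·2.500 + 10300·Cₑ = 148300·17 → Cₑ = 211.3 mg/L.
10300 L/s = 10.30 m³/s. Load = 10.30 m³/s × 211.3 g/m³ × 86 400 s/d = 188000 kg/d.

188000 kg/d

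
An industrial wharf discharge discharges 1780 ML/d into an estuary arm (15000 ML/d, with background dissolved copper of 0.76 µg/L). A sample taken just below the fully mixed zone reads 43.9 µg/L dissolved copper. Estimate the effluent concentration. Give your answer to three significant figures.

Mass balance: 15000·0.7600 + 1780·Cₑ = 16780·43.90
→ Cₑ = (16780·43.90 − 15000·0.7600) / 1780 = 407.4 µg/L.

407 µg/L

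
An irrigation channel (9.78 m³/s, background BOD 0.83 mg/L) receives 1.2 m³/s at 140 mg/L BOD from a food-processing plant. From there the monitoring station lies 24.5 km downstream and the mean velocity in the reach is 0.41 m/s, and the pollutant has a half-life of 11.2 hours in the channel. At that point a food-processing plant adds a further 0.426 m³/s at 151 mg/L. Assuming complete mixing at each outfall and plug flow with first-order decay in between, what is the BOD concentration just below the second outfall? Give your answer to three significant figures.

11.2 mg/L

After mixing, C = (9.780·0.8300 + 1.200·140.0) / 10.98 = 176.1/10.98 = 16.04 mg/L; combined flow 10.98 m³/s.
Travel time t = 24.5·1000 / 0.41 = 59760 s = 16.60 h.
Half-life 11.2 h → k = ln 2 / 11.2 = 0.06189 h⁻¹ = 1.485 d⁻¹.
After decay, C = 16.04 × e^(−kt) = 16.04 × 0.3580 = 5.742 mg/L.
Second outfall: C = (10.98·5.742 + 0.4260·151.0)/11.41 = 11.17 mg/L.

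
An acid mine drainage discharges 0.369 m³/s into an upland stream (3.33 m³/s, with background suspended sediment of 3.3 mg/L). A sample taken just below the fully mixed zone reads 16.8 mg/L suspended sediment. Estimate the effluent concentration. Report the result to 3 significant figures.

139 mg/L

Mass balance: 3.330·3.300 + 0.3690·Cₑ = 3.699·16.80
→ Cₑ = (3.699·16.80 − 3.330·3.300) / 0.3690 = 138.6 mg/L.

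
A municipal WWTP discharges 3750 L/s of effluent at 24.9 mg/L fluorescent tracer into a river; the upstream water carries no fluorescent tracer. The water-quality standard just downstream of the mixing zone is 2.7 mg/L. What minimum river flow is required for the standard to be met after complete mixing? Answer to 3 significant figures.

30800 L/s

Set C_mix = 2.7: (Q·0 + 3750·24.90) / (Q + 3750) = 2.7
→ Q = 3750·(24.90 − 2.7)/(2.7 − 0) = 30830 L/s.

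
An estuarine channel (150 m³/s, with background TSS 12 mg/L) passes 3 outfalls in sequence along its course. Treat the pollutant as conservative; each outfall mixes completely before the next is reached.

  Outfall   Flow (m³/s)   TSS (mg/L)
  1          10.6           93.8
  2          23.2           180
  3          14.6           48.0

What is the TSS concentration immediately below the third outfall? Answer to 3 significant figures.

38.7 mg/L

Outfall 1: combined Q = 160.6 m³/s; C = (150.0·12.00 + 10.60·93.80)/160.6 = 17.40 mg/L.
Outfall 2: combined Q = 183.8 m³/s; C = (160.6·17.40 + 23.20·180.0)/183.8 = 37.92 mg/L.
Outfall 3: combined Q = 198.4 m³/s; C = (183.8·37.92 + 14.60·48.00)/198.4 = 38.66 mg/L.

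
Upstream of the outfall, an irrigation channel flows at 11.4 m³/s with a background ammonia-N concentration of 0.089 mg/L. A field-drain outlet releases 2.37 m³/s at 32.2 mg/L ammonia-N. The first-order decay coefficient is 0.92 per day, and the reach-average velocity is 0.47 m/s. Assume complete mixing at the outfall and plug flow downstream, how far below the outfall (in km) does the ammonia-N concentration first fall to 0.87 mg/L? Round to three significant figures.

82.3 km

Flow-weighted average: C = (11.40·0.08900 + 2.370·32.20) / 13.77 = 77.33/13.77 = 5.616 mg/L.
Set 5.616·exp(−k·t) = 0.87 → t = ln(5.616/0.87)/k = 175100 s = 48.65 h.
Distance = v·t = 0.47·175100 = 82310 m = 82.31 km.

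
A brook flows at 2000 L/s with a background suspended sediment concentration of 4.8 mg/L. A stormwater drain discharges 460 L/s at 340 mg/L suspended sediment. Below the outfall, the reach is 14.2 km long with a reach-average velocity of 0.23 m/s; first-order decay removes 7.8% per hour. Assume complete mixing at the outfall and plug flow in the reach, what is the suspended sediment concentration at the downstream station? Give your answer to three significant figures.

Mixed concentration C = ΣQC/ΣQ = (2000·4.800 + 460.0·340.0) / 2460 = 166000/2460 = 67.48 mg/L.
Travel time t = 14.2·1000 / 0.23 = 61740 s = 17.15 h.
7.8%/h lost → k = −ln(1 − 0.078) = 0.08121 h⁻¹.
First-order decay: C = 67.48·exp(−k·t) = 67.48·0.2484 = 16.76 mg/L.

16.8 mg/L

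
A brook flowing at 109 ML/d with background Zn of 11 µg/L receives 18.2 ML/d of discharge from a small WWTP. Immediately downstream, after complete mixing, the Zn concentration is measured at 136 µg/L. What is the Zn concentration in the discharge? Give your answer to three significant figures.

885 µg/L

Mass balance: 109.0·11.00 + 18.20·Cₑ = 127.2·136.0
→ Cₑ = (127.2·136.0 − 109.0·11.00) / 18.20 = 884.6 µg/L.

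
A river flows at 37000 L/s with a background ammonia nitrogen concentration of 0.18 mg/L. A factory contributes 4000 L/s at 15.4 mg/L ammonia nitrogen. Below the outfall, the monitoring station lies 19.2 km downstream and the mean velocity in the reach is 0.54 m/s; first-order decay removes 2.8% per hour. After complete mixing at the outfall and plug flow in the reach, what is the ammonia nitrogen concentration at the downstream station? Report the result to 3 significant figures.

1.26 mg/L

Mass balance: C = (37000·0.1800 + 4000·15.40) / 41000 = 68260/41000 = 1.665 mg/L.
Travel time t = 19.2·1000 / 0.54 = 35560 s = 9.877 h.
2.8%/h lost → k = −ln(1 − 0.028) = 0.02840 h⁻¹.
After decay, C = 1.665 × e^(−kt) = 1.665 × 0.7554 = 1.258 mg/L.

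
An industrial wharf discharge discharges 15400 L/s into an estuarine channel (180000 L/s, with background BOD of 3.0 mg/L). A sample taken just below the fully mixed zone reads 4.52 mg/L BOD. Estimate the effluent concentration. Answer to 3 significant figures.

Mass balance: 180000·3.000 + 15400·Cₑ = 195400·4.520
→ Cₑ = (195400·4.520 − 180000·3.000) / 15400 = 22.29 mg/L.

22.3 mg/L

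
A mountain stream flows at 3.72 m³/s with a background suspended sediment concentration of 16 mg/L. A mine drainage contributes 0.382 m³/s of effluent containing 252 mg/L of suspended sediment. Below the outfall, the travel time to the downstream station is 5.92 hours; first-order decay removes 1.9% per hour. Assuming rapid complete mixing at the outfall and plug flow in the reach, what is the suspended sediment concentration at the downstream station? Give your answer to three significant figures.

33.9 mg/L

After mixing, C = (3.720·16.00 + 0.3820·252.0) / 4.102 = 155.8/4.102 = 37.98 mg/L.
1.9%/h lost → k = −ln(1 − 0.019) = 0.01918 h⁻¹.
Applying C = C₀e^(−kt): 37.98 × 0.8926 = 33.90 mg/L.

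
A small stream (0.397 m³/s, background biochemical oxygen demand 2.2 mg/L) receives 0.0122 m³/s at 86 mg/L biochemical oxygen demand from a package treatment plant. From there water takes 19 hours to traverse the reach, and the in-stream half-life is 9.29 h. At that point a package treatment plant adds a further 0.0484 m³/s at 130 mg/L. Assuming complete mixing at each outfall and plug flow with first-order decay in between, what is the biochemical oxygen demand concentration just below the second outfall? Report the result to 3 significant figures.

14.8 mg/L

Mixed concentration C = ΣQC/ΣQ = (0.3970·2.200 + 0.01220·86.00) / 0.4092 = 1.923/0.4092 = 4.698 mg/L; combined flow 0.4092 m³/s.
Half-life 9.29 h → k = ln 2 / 9.29 = 0.07461 h⁻¹ = 1.791 d⁻¹.
Applying C = C₀e^(−kt): 4.698 × 0.2423 = 1.138 mg/L.
Second outfall: C = (0.4092·1.138 + 0.04840·130.0)/0.4576 = 14.77 mg/L.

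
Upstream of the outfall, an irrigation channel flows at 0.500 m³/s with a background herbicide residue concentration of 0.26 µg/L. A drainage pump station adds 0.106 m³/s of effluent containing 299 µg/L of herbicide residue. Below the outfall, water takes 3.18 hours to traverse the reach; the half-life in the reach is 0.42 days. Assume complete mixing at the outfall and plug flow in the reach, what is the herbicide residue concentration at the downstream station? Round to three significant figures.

Conservation of mass: C = (0.5000·0.2600 + 0.1060·299.0) / 0.6060 = 31.82/0.6060 = 52.51 µg/L.
Half-life 0.42 d → k = ln 2 / 0.42 = 1.650 d⁻¹.
Decay over the reach: 52.51·exp(−kt) = 52.51·0.8036 = 42.20 µg/L.

42.2 µg/L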